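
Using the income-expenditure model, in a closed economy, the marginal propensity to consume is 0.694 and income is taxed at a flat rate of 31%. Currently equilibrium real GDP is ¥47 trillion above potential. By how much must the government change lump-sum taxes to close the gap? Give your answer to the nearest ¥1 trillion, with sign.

+¥35 trillion

Spending multiplier = 1/(1 − c(1−t)) = 1/(1 − 0.694×0.69) = 1/0.52114 ≈ 1.919.
Tax multiplier = −c·k = −0.694/0.52114 ≈ −1.332. Need ΔY = −¥47 trillion, so ΔT = ΔY/(−c·k) = −(−¥47 trillion) × 0.52114 / 0.694 ≈ +¥35 trillion.
The government should raise lump-sum taxes by ¥35 trillion.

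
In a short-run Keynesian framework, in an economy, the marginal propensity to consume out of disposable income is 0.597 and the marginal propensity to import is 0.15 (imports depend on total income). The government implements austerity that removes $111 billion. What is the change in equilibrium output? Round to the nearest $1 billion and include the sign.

−$201 billion

Spending multiplier = 1/(1 − c + m) = 1/(1 − 0.597 + 0.15) = 1/0.553 ≈ 1.808.
ΔY = k × ΔG = (−$111 billion) / 0.553 ≈ −$201 billion.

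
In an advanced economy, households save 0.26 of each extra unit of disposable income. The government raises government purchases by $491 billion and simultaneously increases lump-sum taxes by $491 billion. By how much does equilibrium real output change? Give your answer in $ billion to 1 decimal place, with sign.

MPC = 1 − MPS = 1 − 0.26 = 0.74.
Expenditure multiplier = 1/(1 − MPC) = 1/(1 − 0.74) = 1/0.26 ≈ 3.846.
ΔG contributes k·ΔG = (+$491 billion) / 0.26 ≈ +$1,888.5 billion.
ΔT of +$491 billion changes first-round spending by −c·ΔT = −$363.34 billion, contributing k·(−c·ΔT) = (−$363.34 billion) / 0.26 ≈ −$1,397.5 billion.
With ΔG = ΔT and no other leakages, the balanced-budget multiplier is 1, so ΔY = ΔG = +$491 billion.

+$491.0 billion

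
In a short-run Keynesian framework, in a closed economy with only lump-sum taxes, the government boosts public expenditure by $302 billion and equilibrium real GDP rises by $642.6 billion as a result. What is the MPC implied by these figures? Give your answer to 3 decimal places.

0.530

Implied spending multiplier k = ΔY/ΔG = 642.6/302 ≈ 2.1278.
Since k = 1/(1 − MPC), MPC = 1 − 1/k = 1 − ΔG/ΔY = 1 − 302/642.6 ≈ 0.530.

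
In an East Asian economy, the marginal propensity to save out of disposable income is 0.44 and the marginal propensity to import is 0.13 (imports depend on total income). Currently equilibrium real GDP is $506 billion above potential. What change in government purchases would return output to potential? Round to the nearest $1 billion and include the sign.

MPC = 1 − MPS = 1 − 0.44 = 0.56.
Spending multiplier = 1/(1 − c + m) = 1/(1 − 0.56 + 0.13) = 1/0.57 ≈ 1.754.
Need ΔY = −$506 billion, so ΔG = ΔY/k = (−$506 billion) × 0.57 ≈ −$288 billion.
The government should cut government purchases by $288 billion.

−$288 billion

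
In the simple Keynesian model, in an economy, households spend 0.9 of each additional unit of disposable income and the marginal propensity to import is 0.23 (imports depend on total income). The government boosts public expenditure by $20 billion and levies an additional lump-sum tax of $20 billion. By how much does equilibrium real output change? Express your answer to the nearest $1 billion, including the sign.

+$6 billion

Expenditure multiplier = 1/(1 − c + m) = 1/(1 − 0.9 + 0.23) = 1/0.33 ≈ 3.03.
ΔG contributes k·ΔG = (+$20 billion) / 0.33 ≈ +$60.6 billion.
ΔT of +$20 billion changes first-round spending by −c·ΔT = −$18 billion, contributing k·(−c·ΔT) = (−$18 billion) / 0.33 ≈ −$54.5 billion.
Net ΔY = k(ΔG − c·ΔT) = (+$2 billion) / 0.33 ≈ +$6 billion.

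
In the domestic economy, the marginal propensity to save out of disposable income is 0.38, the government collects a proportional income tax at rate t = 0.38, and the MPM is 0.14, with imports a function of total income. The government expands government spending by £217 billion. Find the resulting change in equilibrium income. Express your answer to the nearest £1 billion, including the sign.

MPC = 1 − MPS = 1 − 0.38 = 0.62.
Government-spending multiplier = 1/(1 − c(1−t) + m) = 1/(1 − 0.62×0.62 + 0.14) = 1/0.7556 ≈ 1.323.
ΔY = k × ΔG = (+£217 billion) / 0.7556 ≈ +£287 billion.

+£287 billion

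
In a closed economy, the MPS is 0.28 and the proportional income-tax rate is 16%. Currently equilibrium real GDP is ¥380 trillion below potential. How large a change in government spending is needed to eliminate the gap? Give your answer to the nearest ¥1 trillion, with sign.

MPC = 1 − MPS = 1 − 0.28 = 0.72.
Spending multiplier = 1/(1 − c(1−t)) = 1/(1 − 0.72×0.84) = 1/0.3952 ≈ 2.53.
Need ΔY = +¥380 trillion, so ΔG = ΔY/k = (+¥380 trillion) × 0.3952 ≈ +¥150 trillion.
The government should increase government spending by ¥150 trillion.

+¥150 trillion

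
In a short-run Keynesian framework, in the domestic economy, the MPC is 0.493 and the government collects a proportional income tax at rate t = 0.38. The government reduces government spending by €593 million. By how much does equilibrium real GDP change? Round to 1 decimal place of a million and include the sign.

−€854.0 million

Spending multiplier = 1/(1 − c(1−t)) = 1/(1 − 0.493×0.62) = 1/0.69434 ≈ 1.44.
ΔY = k × ΔG = (−€593 million) / 0.69434 ≈ −€854 million.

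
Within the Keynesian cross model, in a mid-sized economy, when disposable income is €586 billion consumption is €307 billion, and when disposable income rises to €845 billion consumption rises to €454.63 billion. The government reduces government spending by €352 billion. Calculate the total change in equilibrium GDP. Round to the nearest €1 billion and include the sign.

MPC = ΔC/ΔYd = (454.63 − 307)/(845 − 586) = 147.63/259 = 0.57.
Expenditure multiplier = 1/(1 − MPC) = 1/(1 − 0.57) = 1/0.43 ≈ 2.326.
ΔY = k × ΔG = (−€352 billion) / 0.43 ≈ −€819 billion.

−€819 billion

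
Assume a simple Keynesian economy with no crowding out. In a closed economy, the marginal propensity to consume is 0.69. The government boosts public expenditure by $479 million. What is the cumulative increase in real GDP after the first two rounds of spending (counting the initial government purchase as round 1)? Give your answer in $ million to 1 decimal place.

Round 1 adds ΔG = $479 million; each later round is MPC = 0.69 times the previous.
After 2 rounds: 479 + 330.51 = ΔG·(1 − c^2)/(1 − c) = 479 × (1 − 0.4761)/0.31 ≈ $809.5 million.

$809.5 million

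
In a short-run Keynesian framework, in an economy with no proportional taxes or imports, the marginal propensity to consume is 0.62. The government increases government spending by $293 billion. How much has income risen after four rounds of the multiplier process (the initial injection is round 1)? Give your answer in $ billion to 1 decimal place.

$657.1 billion

Round 1 adds ΔG = $293 billion; each later round is MPC = 0.62 times the previous.
After 4 rounds: 293 + 181.66 + 112.6292 + 69.830104 = ΔG·(1 − c^4)/(1 − c) = 293 × (1 − 0.14776336)/0.38 ≈ $657.1 billion.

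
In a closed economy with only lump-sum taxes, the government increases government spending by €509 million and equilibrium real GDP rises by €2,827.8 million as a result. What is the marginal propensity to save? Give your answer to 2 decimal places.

0.18

Implied spending multiplier k = ΔY/ΔG = 2,827.8/509 ≈ 5.5556.
Since k = 1/(1 − MPC), MPC = 1 − 1/k = 1 − ΔG/ΔY = 1 − 509/2,827.8 ≈ 0.82.
MPS = 1 − MPC = 0.18.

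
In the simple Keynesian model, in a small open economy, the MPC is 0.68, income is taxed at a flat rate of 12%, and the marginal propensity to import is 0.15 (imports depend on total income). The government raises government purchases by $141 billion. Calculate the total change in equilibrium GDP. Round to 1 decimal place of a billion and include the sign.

+$255.6 billion

Government-spending multiplier = 1/(1 − c(1−t) + m) = 1/(1 − 0.68×0.88 + 0.15) = 1/0.5516 ≈ 1.813.
ΔY = k × ΔG = (+$141 billion) / 0.5516 ≈ +$255.6 billion.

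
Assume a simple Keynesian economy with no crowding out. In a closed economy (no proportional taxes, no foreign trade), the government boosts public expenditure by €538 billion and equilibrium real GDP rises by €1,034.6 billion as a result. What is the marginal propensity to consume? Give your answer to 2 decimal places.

0.48

Implied spending multiplier k = ΔY/ΔG = 1,034.6/538 ≈ 1.923.
Since k = 1/(1 − MPC), MPC = 1 − 1/k = 1 − ΔG/ΔY = 1 − 538/1,034.6 ≈ 0.48.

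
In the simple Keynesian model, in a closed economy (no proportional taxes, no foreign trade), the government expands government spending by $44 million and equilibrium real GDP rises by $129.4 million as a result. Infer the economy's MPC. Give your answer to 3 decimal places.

0.660

Implied spending multiplier k = ΔY/ΔG = 129.4/44 ≈ 2.9409.
Since k = 1/(1 − MPC), MPC = 1 − 1/k = 1 − ΔG/ΔY = 1 − 44/129.4 ≈ 0.660.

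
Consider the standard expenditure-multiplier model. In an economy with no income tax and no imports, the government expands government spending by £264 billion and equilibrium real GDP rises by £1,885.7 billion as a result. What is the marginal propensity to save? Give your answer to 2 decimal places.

Implied spending multiplier k = ΔY/ΔG = 1,885.7/264 ≈ 7.1428.
Since k = 1/(1 − MPC), MPC = 1 − 1/k = 1 − ΔG/ΔY = 1 − 264/1,885.7 ≈ 0.86.
MPS = 1 − MPC = 0.14.

0.14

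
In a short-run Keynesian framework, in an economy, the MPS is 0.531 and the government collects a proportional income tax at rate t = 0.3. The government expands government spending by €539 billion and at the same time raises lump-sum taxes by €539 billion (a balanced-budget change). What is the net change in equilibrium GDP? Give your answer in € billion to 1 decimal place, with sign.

+€426.1 billion

MPC = 1 − MPS = 1 − 0.531 = 0.469.
Expenditure multiplier = 1/(1 − c(1−t)) = 1/(1 − 0.469×0.7) = 1/0.6717 ≈ 1.489.
ΔG contributes k·ΔG = (+€539 billion) / 0.6717 ≈ +€802.4 billion.
ΔT of +€539 billion changes first-round spending by −c·ΔT = −€252.791 billion, contributing k·(−c·ΔT) = (−€252.791 billion) / 0.6717 ≈ −€376.3 billion.
Net ΔY = k(ΔG − c·ΔT) = (+€286.209 billion) / 0.6717 ≈ +€426.1 billion.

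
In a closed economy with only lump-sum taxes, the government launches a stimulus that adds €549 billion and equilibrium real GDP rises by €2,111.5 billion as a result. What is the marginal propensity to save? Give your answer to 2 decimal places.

0.26

Implied spending multiplier k = ΔY/ΔG = 2,111.5/549 ≈ 3.8461.
Since k = 1/(1 − MPC), MPC = 1 − 1/k = 1 − ΔG/ΔY = 1 − 549/2,111.5 ≈ 0.74.
MPS = 1 − MPC = 0.26.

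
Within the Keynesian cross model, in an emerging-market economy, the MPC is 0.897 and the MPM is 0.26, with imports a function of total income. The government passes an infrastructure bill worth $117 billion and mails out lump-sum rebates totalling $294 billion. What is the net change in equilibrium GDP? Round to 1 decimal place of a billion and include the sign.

Expenditure multiplier = 1/(1 − c + m) = 1/(1 − 0.897 + 0.26) = 1/0.363 ≈ 2.755.
ΔG contributes k·ΔG = (+$117 billion) / 0.363 ≈ +$322.3 billion.
ΔT of −$294 billion changes first-round spending by −c·ΔT = +$263.718 billion, contributing k·(−c·ΔT) = (+$263.718 billion) / 0.363 ≈ +$726.5 billion.
Net ΔY = k(ΔG − c·ΔT) = (+$380.718 billion) / 0.363 ≈ +$1,048.8 billion.

+$1,048.8 billion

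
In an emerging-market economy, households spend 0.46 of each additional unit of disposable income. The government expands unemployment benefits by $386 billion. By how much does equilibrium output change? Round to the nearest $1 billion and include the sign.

+$329 billion

The transfer change shifts disposable income by +$386 billion, so first-round consumption changes by c·ΔTR = 0.46 × (+$386 billion) = +$177.56 billion.
Expenditure multiplier = 1/(1 − MPC) = 1/(1 − 0.46) = 1/0.54 ≈ 1.852.
The transfer multiplier is c × k ≈ 0.852, so ΔY = k × (c·ΔTR) = (+$177.56 billion) / 0.54 ≈ +$329 billion.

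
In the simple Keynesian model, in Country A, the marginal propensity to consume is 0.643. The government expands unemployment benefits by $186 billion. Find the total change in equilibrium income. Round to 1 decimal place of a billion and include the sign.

+$335.0 billion

The transfer change shifts disposable income by +$186 billion, so first-round consumption changes by c·ΔTR = 0.643 × (+$186 billion) = +$119.598 billion.
Expenditure multiplier = 1/(1 − MPC) = 1/(1 − 0.643) = 1/0.357 ≈ 2.801.
The transfer multiplier is c × k ≈ 1.801, so ΔY = k × (c·ΔTR) = (+$119.598 billion) / 0.357 ≈ +$335 billion.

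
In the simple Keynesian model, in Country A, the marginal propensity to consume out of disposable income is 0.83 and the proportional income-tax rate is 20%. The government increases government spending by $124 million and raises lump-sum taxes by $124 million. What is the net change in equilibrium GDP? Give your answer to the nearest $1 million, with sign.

+$63 million

Expenditure multiplier = 1/(1 − c(1−t)) = 1/(1 − 0.83×0.8) = 1/0.336 ≈ 2.976.
ΔG contributes k·ΔG = (+$124 million) / 0.336 ≈ +$369 million.
ΔT of +$124 million changes first-round spending by −c·ΔT = −$102.92 million, contributing k·(−c·ΔT) = (−$102.92 million) / 0.336 ≈ −$306.3 million.
Net ΔY = k(ΔG − c·ΔT) = (+$21.08 million) / 0.336 ≈ +$63 million.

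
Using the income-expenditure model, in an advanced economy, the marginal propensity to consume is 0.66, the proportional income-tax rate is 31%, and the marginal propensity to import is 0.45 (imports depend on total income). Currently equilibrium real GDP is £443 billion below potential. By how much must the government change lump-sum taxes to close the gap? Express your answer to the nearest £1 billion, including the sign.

Spending multiplier = 1/(1 − c(1−t) + m) = 1/(1 − 0.66×0.69 + 0.45) = 1/0.9946 ≈ 1.005.
Tax multiplier = −c·k = −0.66/0.9946 ≈ −0.664. Need ΔY = +£443 billion, so ΔT = ΔY/(−c·k) = −(+£443 billion) × 0.9946 / 0.66 ≈ −£668 billion.
The government should cut lump-sum taxes by £668 billion.

−£668 billion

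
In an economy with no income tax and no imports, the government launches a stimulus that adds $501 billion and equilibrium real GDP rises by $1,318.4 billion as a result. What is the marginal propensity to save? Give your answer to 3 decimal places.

0.380

Implied spending multiplier k = ΔY/ΔG = 1,318.4/501 ≈ 2.6315.
Since k = 1/(1 − MPC), MPC = 1 − 1/k = 1 − ΔG/ΔY = 1 − 501/1,318.4 ≈ 0.620.
MPS = 1 − MPC = 0.380.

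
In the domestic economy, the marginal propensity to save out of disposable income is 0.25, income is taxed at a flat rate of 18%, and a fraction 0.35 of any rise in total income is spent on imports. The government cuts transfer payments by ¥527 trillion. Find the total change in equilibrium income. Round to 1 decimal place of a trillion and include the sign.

MPC = 1 − MPS = 1 − 0.25 = 0.75.
The transfer change shifts disposable income by −¥527 trillion, so first-round consumption changes by c·ΔTR = 0.75 × (−¥527 trillion) = −¥395.25 trillion.
Expenditure multiplier = 1/(1 − c(1−t) + m) = 1/(1 − 0.75×0.82 + 0.35) = 1/0.735 ≈ 1.361.
The transfer multiplier is c × k ≈ 1.02, so ΔY = k × (c·ΔTR) = (−¥395.25 trillion) / 0.735 ≈ −¥537.8 trillion.

−¥537.8 trillion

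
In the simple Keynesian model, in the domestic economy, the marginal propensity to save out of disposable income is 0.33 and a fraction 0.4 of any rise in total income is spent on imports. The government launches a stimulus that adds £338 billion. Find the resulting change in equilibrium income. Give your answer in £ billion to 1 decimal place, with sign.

+£463.0 billion

MPC = 1 − MPS = 1 − 0.33 = 0.67.
Spending multiplier = 1/(1 − c + m) = 1/(1 − 0.67 + 0.4) = 1/0.73 ≈ 1.37.
ΔY = k × ΔG = (+£338 billion) / 0.73 ≈ +£463 billion.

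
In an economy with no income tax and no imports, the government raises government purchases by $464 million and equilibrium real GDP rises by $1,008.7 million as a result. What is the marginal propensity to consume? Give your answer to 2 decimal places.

0.54

Implied spending multiplier k = ΔY/ΔG = 1,008.7/464 ≈ 2.1739.
Since k = 1/(1 − MPC), MPC = 1 − 1/k = 1 − ΔG/ΔY = 1 − 464/1,008.7 ≈ 0.54.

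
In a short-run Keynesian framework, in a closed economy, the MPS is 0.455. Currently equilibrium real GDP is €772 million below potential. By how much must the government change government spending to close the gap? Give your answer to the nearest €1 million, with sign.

MPC = 1 − MPS = 1 − 0.455 = 0.545.
Spending multiplier = 1/(1 − MPC) = 1/(1 − 0.545) = 1/0.455 ≈ 2.198.
Need ΔY = +€772 million, so ΔG = ΔY/k = (+€772 million) × 0.455 ≈ +€351 million.
The government should increase government spending by €351 million.

+€351 million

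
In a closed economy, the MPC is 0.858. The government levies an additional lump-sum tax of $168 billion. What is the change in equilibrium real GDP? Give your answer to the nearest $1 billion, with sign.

−$1,015 billion

A lump-sum tax change of +$168 billion shifts disposable income by −$168 billion; first-round consumption changes by −c × ΔT = −0.858 × (+$168 billion) = −$144.144 billion.
Expenditure multiplier = 1/(1 − MPC) = 1/(1 − 0.858) = 1/0.142 ≈ 7.042.
The tax multiplier is −c × k ≈ −6.042, so ΔY = k × (−c·ΔT) = (−$144.144 billion) / 0.142 ≈ −$1,015 billion.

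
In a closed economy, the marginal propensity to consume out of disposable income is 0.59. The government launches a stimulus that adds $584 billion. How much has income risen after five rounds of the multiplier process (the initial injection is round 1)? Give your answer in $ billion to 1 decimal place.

$1,322.6 billion

Round 1 adds ΔG = $584 billion; each later round is MPC = 0.59 times the previous.
After 5 rounds: 584 + 344.56 + 203.2904 + 119.941336 + 70.76538824 = ΔG·(1 − c^5)/(1 − c) = 584 × (1 − 0.0714924299)/0.41 ≈ $1,322.6 billion.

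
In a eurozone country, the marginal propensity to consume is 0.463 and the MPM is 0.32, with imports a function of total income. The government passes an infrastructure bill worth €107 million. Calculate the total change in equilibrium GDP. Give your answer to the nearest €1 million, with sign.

+€125 million

Expenditure multiplier = 1/(1 − c + m) = 1/(1 − 0.463 + 0.32) = 1/0.857 ≈ 1.167.
ΔY = k × ΔG = (+€107 million) / 0.857 ≈ +€125 million.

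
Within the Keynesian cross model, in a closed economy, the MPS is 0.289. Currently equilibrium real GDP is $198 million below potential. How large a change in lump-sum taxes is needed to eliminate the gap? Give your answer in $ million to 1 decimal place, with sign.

−$80.5 million

MPC = 1 − MPS = 1 − 0.289 = 0.711.
Spending multiplier = 1/(1 − MPC) = 1/(1 − 0.711) = 1/0.289 ≈ 3.46.
Tax multiplier = −c·k = −0.711/0.289 ≈ −2.46. Need ΔY = +$198 million, so ΔT = ΔY/(−c·k) = −(+$198 million) × 0.289 / 0.711 ≈ −$80.5 million.
The government should cut lump-sum taxes by $80.5 million.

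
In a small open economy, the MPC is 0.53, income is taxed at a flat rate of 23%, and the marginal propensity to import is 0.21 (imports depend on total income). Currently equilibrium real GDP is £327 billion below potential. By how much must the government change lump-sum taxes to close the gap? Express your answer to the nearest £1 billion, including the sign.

Spending multiplier = 1/(1 − c(1−t) + m) = 1/(1 − 0.53×0.77 + 0.21) = 1/0.8019 ≈ 1.247.
Tax multiplier = −c·k = −0.53/0.8019 ≈ −0.661. Need ΔY = +£327 billion, so ΔT = ΔY/(−c·k) = −(+£327 billion) × 0.8019 / 0.53 ≈ −£495 billion.
The government should cut lump-sum taxes by £495 billion.

−£495 billion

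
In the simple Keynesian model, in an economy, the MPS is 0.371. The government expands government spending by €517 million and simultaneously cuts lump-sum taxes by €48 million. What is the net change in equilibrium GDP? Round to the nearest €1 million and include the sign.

+€1,475 million

MPC = 1 − MPS = 1 − 0.371 = 0.629.
Expenditure multiplier = 1/(1 − MPC) = 1/(1 − 0.629) = 1/0.371 ≈ 2.695.
ΔG contributes k·ΔG = (+€517 million) / 0.371 ≈ +€1,393.5 million.
ΔT of −€48 million changes first-round spending by −c·ΔT = +€30.192 million, contributing k·(−c·ΔT) = (+€30.192 million) / 0.371 ≈ +€81.4 million.
Net ΔY = k(ΔG − c·ΔT) = (+€547.192 million) / 0.371 ≈ +€1,475 million.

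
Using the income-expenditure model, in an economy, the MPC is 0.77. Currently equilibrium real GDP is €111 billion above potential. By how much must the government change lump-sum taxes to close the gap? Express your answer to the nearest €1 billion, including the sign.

Spending multiplier = 1/(1 − MPC) = 1/(1 − 0.77) = 1/0.23 ≈ 4.348.
Tax multiplier = −c·k = −0.77/0.23 ≈ −3.348. Need ΔY = −€111 billion, so ΔT = ΔY/(−c·k) = −(−€111 billion) × 0.23 / 0.77 ≈ +€33 billion.
The government should raise lump-sum taxes by €33 billion.

+€33 billion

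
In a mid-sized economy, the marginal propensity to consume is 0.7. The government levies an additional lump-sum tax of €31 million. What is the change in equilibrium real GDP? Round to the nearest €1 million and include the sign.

A lump-sum tax change of +€31 million shifts disposable income by −€31 million; first-round consumption changes by −c × ΔT = −0.7 × (+€31 million) = −€21.7 million.
Expenditure multiplier = 1/(1 − MPC) = 1/(1 − 0.7) = 1/0.3 ≈ 3.333.
The tax multiplier is −c × k ≈ −2.333, so ΔY = k × (−c·ΔT) = (−€21.7 million) / 0.3 ≈ −€72 million.

−€72 million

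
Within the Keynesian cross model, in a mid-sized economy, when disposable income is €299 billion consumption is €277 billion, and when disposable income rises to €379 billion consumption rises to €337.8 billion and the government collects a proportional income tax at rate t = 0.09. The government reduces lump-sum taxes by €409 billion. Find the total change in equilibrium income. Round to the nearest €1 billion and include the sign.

MPC = ΔC/ΔYd = (337.8 − 277)/(379 − 299) = 60.8/80 = 0.76.
A lump-sum tax change of −€409 billion shifts disposable income by +€409 billion; first-round consumption changes by −c × ΔT = −0.76 × (−€409 billion) = +€310.84 billion.
Expenditure multiplier = 1/(1 − c(1−t)) = 1/(1 − 0.76×0.91) = 1/0.3084 ≈ 3.243.
The tax multiplier is −c × k ≈ −2.464, so ΔY = k × (−c·ΔT) = (+€310.84 billion) / 0.3084 ≈ +€1,008 billion.

+€1,008 billion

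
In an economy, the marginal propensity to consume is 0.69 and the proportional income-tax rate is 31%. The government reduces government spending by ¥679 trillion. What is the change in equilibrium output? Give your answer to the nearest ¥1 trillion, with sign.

−¥1,296 trillion

Expenditure multiplier = 1/(1 − c(1−t)) = 1/(1 − 0.69×0.69) = 1/0.5239 ≈ 1.909.
ΔY = k × ΔG = (−¥679 trillion) / 0.5239 ≈ −¥1,296 trillion.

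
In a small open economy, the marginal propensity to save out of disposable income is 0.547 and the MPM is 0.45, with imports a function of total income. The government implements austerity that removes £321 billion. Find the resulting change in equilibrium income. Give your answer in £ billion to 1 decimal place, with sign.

MPC = 1 − MPS = 1 − 0.547 = 0.453.
Government-spending multiplier = 1/(1 − c + m) = 1/(1 − 0.453 + 0.45) = 1/0.997 ≈ 1.003.
ΔY = k × ΔG = (−£321 billion) / 0.997 ≈ −£322 billion.

−£322.0 billion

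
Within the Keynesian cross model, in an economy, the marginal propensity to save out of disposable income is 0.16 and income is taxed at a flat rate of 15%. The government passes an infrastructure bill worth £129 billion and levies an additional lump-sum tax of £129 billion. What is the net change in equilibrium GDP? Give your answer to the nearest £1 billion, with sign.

+£72 billion

MPC = 1 − MPS = 1 − 0.16 = 0.84.
Expenditure multiplier = 1/(1 − c(1−t)) = 1/(1 − 0.84×0.85) = 1/0.286 ≈ 3.497.
ΔG contributes k·ΔG = (+£129 billion) / 0.286 ≈ +£451 billion.
ΔT of +£129 billion changes first-round spending by −c·ΔT = −£108.36 billion, contributing k·(−c·ΔT) = (−£108.36 billion) / 0.286 ≈ −£378.9 billion.
Net ΔY = k(ΔG − c·ΔT) = (+£20.64 billion) / 0.286 ≈ +£72 billion.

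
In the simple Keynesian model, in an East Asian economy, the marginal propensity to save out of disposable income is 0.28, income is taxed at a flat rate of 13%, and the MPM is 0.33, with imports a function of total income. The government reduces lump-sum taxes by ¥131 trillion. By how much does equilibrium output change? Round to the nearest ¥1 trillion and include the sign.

MPC = 1 − MPS = 1 − 0.28 = 0.72.
A lump-sum tax change of −¥131 trillion shifts disposable income by +¥131 trillion; first-round consumption changes by −c × ΔT = −0.72 × (−¥131 trillion) = +¥94.32 trillion.
Expenditure multiplier = 1/(1 − c(1−t) + m) = 1/(1 − 0.72×0.87 + 0.33) = 1/0.7036 ≈ 1.421.
The tax multiplier is −c × k ≈ −1.023, so ΔY = k × (−c·ΔT) = (+¥94.32 trillion) / 0.7036 ≈ +¥134 trillion.

+¥134 trillion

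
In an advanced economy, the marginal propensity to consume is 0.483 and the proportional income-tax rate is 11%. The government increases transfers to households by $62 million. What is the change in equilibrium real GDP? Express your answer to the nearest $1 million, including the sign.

The transfer change shifts disposable income by +$62 million, so first-round consumption changes by c·ΔTR = 0.483 × (+$62 million) = +$29.946 million.
Expenditure multiplier = 1/(1 − c(1−t)) = 1/(1 − 0.483×0.89) = 1/0.57013 ≈ 1.754.
The transfer multiplier is c × k ≈ 0.847, so ΔY = k × (c·ΔTR) = (+$29.946 million) / 0.57013 ≈ +$53 million.

+$53 million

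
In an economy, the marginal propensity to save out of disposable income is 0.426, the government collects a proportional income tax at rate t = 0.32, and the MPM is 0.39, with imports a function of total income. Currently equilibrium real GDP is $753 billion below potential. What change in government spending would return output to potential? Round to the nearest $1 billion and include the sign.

MPC = 1 − MPS = 1 − 0.426 = 0.574.
Spending multiplier = 1/(1 − c(1−t) + m) = 1/(1 − 0.574×0.68 + 0.39) = 1/0.99968 ≈ 1.
Need ΔY = +$753 billion, so ΔG = ΔY/k = (+$753 billion) × 0.99968 ≈ +$753 billion.
The government should increase government spending by $753 billion.

+$753 billion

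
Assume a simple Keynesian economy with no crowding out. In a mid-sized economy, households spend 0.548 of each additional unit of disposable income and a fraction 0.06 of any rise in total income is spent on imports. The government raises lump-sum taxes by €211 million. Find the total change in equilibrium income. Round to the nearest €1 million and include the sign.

−€226 million

A lump-sum tax change of +€211 million shifts disposable income by −€211 million; first-round consumption changes by −c × ΔT = −0.548 × (+€211 million) = −€115.628 million.
Expenditure multiplier = 1/(1 − c + m) = 1/(1 − 0.548 + 0.06) = 1/0.512 ≈ 1.953.
The tax multiplier is −c × k ≈ −1.07, so ΔY = k × (−c·ΔT) = (−€115.628 million) / 0.512 ≈ −€226 million.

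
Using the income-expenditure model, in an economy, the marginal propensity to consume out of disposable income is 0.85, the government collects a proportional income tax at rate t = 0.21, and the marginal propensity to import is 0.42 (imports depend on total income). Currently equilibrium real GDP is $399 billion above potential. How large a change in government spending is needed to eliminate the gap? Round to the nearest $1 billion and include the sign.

−$299 billion

Spending multiplier = 1/(1 − c(1−t) + m) = 1/(1 − 0.85×0.79 + 0.42) = 1/0.7485 ≈ 1.336.
Need ΔY = −$399 billion, so ΔG = ΔY/k = (−$399 billion) × 0.7485 ≈ −$299 billion.
The government should cut government spending by $299 billion.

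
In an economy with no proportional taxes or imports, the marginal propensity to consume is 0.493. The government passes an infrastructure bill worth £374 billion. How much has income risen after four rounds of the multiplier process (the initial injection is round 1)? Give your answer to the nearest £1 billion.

£694 billion

Round 1 adds ΔG = £374 billion; each later round is MPC = 0.493 times the previous.
After 4 rounds: 374 + 184.382 + 90.900326 + 44.813860718 = ΔG·(1 − c^4)/(1 − c) = 374 × (1 − 0.059072816401)/0.507 ≈ £694 billion.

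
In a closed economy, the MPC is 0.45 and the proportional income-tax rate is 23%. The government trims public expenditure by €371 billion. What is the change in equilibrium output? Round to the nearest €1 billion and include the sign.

Spending multiplier = 1/(1 − c(1−t)) = 1/(1 − 0.45×0.77) = 1/0.6535 ≈ 1.53.
ΔY = k × ΔG = (−€371 billion) / 0.6535 ≈ −€568 billion.

−€568 billion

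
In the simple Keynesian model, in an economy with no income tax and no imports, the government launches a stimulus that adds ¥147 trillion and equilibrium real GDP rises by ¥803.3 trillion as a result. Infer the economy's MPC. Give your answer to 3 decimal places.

Implied spending multiplier k = ΔY/ΔG = 803.3/147 ≈ 5.4646.
Since k = 1/(1 − MPC), MPC = 1 − 1/k = 1 − ΔG/ΔY = 1 − 147/803.3 ≈ 0.817.

0.817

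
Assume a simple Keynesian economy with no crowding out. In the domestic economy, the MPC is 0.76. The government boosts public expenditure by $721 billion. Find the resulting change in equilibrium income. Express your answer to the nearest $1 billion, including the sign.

+$3,004 billion

Spending multiplier = 1/(1 − MPC) = 1/(1 − 0.76) = 1/0.24 ≈ 4.167.
ΔY = k × ΔG = (+$721 billion) / 0.24 ≈ +$3,004 billion.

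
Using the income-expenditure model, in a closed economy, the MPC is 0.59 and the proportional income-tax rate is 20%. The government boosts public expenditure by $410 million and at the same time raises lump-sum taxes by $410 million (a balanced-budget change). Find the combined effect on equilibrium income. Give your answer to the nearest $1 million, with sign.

+$318 million

Expenditure multiplier = 1/(1 − c(1−t)) = 1/(1 − 0.59×0.8) = 1/0.528 ≈ 1.894.
ΔG contributes k·ΔG = (+$410 million) / 0.528 ≈ +$776.5 million.
ΔT of +$410 million changes first-round spending by −c·ΔT = −$241.9 million, contributing k·(−c·ΔT) = (−$241.9 million) / 0.528 ≈ −$458.1 million.
Net ΔY = k(ΔG − c·ΔT) = (+$168.1 million) / 0.528 ≈ +$318 million.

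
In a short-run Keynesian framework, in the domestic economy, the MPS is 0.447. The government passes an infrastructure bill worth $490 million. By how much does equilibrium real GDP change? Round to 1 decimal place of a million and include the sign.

MPC = 1 − MPS = 1 − 0.447 = 0.553.
Spending multiplier = 1/(1 − MPC) = 1/(1 − 0.553) = 1/0.447 ≈ 2.237.
ΔY = k × ΔG = (+$490 million) / 0.447 ≈ +$1,096.2 million.

+$1,096.2 million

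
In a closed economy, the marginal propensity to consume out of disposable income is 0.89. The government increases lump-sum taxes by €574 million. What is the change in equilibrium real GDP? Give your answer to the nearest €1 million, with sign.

A lump-sum tax change of +€574 million shifts disposable income by −€574 million; first-round consumption changes by −c × ΔT = −0.89 × (+€574 million) = −€510.86 million.
Expenditure multiplier = 1/(1 − MPC) = 1/(1 − 0.89) = 1/0.11 ≈ 9.091.
The tax multiplier is −c × k ≈ −8.091, so ΔY = k × (−c·ΔT) = (−€510.86 million) / 0.11 ≈ −€4,644 million.

−€4,644 million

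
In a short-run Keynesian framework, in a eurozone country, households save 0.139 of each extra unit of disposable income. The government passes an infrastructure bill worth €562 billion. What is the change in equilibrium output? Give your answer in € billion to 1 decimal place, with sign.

MPC = 1 − MPS = 1 − 0.139 = 0.861.
Spending multiplier = 1/(1 − MPC) = 1/(1 − 0.861) = 1/0.139 ≈ 7.194.
ΔY = k × ΔG = (+€562 billion) / 0.139 ≈ +€4,043.2 billion.

+€4,043.2 billion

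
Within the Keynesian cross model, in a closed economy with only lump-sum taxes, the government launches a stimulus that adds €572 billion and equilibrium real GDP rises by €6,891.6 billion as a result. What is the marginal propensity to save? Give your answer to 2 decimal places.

Implied spending multiplier k = ΔY/ΔG = 6,891.6/572 ≈ 12.0483.
Since k = 1/(1 − MPC), MPC = 1 − 1/k = 1 − ΔG/ΔY = 1 − 572/6,891.6 ≈ 0.92.
MPS = 1 − MPC = 0.08.

0.08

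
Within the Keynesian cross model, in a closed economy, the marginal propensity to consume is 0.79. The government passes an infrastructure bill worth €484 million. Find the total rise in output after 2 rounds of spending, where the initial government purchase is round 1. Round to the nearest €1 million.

€866 million

Round 1 adds ΔG = €484 million; each later round is MPC = 0.79 times the previous.
After 2 rounds: 484 + 382.36 = ΔG·(1 − c^2)/(1 − c) = 484 × (1 − 0.6241)/0.21 ≈ €866 million.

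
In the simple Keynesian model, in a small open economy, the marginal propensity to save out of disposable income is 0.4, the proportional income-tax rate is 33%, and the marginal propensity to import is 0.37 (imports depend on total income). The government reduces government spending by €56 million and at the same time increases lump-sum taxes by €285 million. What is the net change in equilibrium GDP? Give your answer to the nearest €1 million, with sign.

MPC = 1 − MPS = 1 − 0.4 = 0.6.
Expenditure multiplier = 1/(1 − c(1−t) + m) = 1/(1 − 0.6×0.67 + 0.37) = 1/0.968 ≈ 1.033.
ΔG contributes k·ΔG = (−€56 million) / 0.968 ≈ −€57.9 million.
ΔT of +€285 million changes first-round spending by −c·ΔT = −€171 million, contributing k·(−c·ΔT) = (−€171 million) / 0.968 ≈ −€176.7 million.
Net ΔY = k(ΔG − c·ΔT) = (−€227 million) / 0.968 ≈ −€235 million.

−€235 million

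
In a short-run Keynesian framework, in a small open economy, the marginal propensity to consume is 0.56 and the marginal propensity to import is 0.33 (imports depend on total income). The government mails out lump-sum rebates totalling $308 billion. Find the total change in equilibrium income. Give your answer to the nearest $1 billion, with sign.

A lump-sum tax change of −$308 billion shifts disposable income by +$308 billion; first-round consumption changes by −c × ΔT = −0.56 × (−$308 billion) = +$172.48 billion.
Expenditure multiplier = 1/(1 − c + m) = 1/(1 − 0.56 + 0.33) = 1/0.77 ≈ 1.299.
The tax multiplier is −c × k ≈ −0.727, so ΔY = k × (−c·ΔT) = (+$172.48 billion) / 0.77 = +$224 billion.

+$224 billion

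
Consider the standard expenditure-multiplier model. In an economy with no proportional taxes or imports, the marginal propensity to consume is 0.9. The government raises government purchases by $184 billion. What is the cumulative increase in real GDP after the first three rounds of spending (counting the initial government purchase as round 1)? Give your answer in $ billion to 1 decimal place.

$498.6 billion

Round 1 adds ΔG = $184 billion; each later round is MPC = 0.9 times the previous.
After 3 rounds: 184 + 165.6 + 149.04 = ΔG·(1 − c^3)/(1 − c) = 184 × (1 − 0.729)/0.1 ≈ $498.6 billion.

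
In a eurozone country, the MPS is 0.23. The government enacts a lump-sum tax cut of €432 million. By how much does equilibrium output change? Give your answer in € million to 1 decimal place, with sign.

+€1,446.3 million

MPC = 1 − MPS = 1 − 0.23 = 0.77.
A lump-sum tax change of −€432 million shifts disposable income by +€432 million; first-round consumption changes by −c × ΔT = −0.77 × (−€432 million) = +€332.64 million.
Expenditure multiplier = 1/(1 − MPC) = 1/(1 − 0.77) = 1/0.23 ≈ 4.348.
The tax multiplier is −c × k ≈ −3.348, so ΔY = k × (−c·ΔT) = (+€332.64 million) / 0.23 ≈ +€1,446.3 million.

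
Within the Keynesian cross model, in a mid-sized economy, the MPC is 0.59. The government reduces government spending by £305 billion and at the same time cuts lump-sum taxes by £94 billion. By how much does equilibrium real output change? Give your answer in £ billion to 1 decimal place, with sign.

Expenditure multiplier = 1/(1 − MPC) = 1/(1 − 0.59) = 1/0.41 ≈ 2.439.
ΔG contributes k·ΔG = (−£305 billion) / 0.41 ≈ −£743.9 billion.
ΔT of −£94 billion changes first-round spending by −c·ΔT = +£55.46 billion, contributing k·(−c·ΔT) = (+£55.46 billion) / 0.41 ≈ +£135.3 billion.
Net ΔY = k(ΔG − c·ΔT) = (−£249.54 billion) / 0.41 ≈ −£608.6 billion.

−£608.6 billion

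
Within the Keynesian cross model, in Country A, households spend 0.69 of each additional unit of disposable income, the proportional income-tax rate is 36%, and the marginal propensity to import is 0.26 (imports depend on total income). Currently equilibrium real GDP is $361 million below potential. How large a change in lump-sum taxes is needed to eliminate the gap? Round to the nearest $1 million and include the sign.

−$428 million

Spending multiplier = 1/(1 − c(1−t) + m) = 1/(1 − 0.69×0.64 + 0.26) = 1/0.8184 ≈ 1.222.
Tax multiplier = −c·k = −0.69/0.8184 ≈ −0.843. Need ΔY = +$361 million, so ΔT = ΔY/(−c·k) = −(+$361 million) × 0.8184 / 0.69 ≈ −$428 million.
The government should cut lump-sum taxes by $428 million.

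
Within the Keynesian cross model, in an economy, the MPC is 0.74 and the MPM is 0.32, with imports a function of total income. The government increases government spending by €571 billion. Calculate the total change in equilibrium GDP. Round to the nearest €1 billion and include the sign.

+€984 billion

Expenditure multiplier = 1/(1 − c + m) = 1/(1 − 0.74 + 0.32) = 1/0.58 ≈ 1.724.
ΔY = k × ΔG = (+€571 billion) / 0.58 ≈ +€984 billion.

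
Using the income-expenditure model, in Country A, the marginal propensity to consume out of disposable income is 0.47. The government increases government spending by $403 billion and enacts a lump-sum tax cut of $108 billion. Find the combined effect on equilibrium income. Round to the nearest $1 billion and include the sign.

+$856 billion

Expenditure multiplier = 1/(1 − MPC) = 1/(1 − 0.47) = 1/0.53 ≈ 1.887.
ΔG contributes k·ΔG = (+$403 billion) / 0.53 ≈ +$760.4 billion.
ΔT of −$108 billion changes first-round spending by −c·ΔT = +$50.76 billion, contributing k·(−c·ΔT) = (+$50.76 billion) / 0.53 ≈ +$95.8 billion.
Net ΔY = k(ΔG − c·ΔT) = (+$453.76 billion) / 0.53 ≈ +$856 billion.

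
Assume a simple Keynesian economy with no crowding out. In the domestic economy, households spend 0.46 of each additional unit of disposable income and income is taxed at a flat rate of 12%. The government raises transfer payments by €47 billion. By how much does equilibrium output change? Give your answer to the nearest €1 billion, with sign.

+€36 billion

The transfer change shifts disposable income by +€47 billion, so first-round consumption changes by c·ΔTR = 0.46 × (+€47 billion) = +€21.62 billion.
Expenditure multiplier = 1/(1 − c(1−t)) = 1/(1 − 0.46×0.88) = 1/0.5952 ≈ 1.68.
The transfer multiplier is c × k ≈ 0.773, so ΔY = k × (c·ΔTR) = (+€21.62 billion) / 0.5952 ≈ +€36 billion.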